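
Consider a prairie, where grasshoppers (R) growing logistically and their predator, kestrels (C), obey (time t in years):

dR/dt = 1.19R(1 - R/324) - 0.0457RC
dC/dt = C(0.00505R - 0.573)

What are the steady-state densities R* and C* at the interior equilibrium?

R* ≈ 113, C* ≈ 16.9

From dC/dt = 0 with C > 0: 0.00505R* = 0.573, so R* = 113.
Substitute into dR/dt = 0: 1.19(1 - 113/324) = 0.0457C*.
The bracket is 0.65, giving C* = 0.773/0.0457 = 16.9.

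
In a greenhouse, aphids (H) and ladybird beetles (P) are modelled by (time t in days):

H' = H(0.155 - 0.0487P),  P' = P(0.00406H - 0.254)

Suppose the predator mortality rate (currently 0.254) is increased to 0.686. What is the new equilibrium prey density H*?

At the interior fixed point, setting dP/dt = 0 with P > 0 fixes H* = (predator death rate)/(HP coefficient) — independent of the other coefficients.
With the change, H* = 0.686/0.00406 = 169; it rises from 62.6.

H* ≈ 169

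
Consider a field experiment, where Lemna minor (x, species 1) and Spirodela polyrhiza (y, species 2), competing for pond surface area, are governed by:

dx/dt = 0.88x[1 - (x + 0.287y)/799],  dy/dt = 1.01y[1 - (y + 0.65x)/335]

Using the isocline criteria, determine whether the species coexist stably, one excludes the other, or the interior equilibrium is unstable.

Compare the nullcline intercepts: K1/α12 = 799/0.287 = 2780 > K2 = 335; K2/α21 = 335/0.65 = 515 < K1 = 799.
Since the inequalities point opposite ways, species 1 can invade but species 2 cannot.

species 1 excludes species 2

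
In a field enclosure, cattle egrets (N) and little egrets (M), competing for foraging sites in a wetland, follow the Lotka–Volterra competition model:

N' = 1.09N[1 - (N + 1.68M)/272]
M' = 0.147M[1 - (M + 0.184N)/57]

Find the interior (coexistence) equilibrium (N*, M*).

N* ≈ 255, M* ≈ 10.1

Setting both brackets to zero gives the nullclines N + 1.68M = 272 and 0.184N + M = 57.
Substituting M = 57 - 0.184N into the first: N(1 - 1.68·0.184) = 272 - 1.68·57.
So N* = 176/0.691 = 255, and then M* = 57 - 0.184·255 = 10.1.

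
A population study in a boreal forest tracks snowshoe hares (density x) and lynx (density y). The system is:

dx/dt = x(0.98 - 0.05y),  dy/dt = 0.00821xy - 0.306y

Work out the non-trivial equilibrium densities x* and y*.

Set dy/dt = 0 with y > 0: 0.00821x - 0.306 = 0, so x* = 0.306/0.00821 = 37.3.
Set dx/dt = 0 with x > 0: 0.98 - 0.05y = 0, so y* = 0.98/0.05 = 19.6.

x* ≈ 37.3, y* ≈ 19.6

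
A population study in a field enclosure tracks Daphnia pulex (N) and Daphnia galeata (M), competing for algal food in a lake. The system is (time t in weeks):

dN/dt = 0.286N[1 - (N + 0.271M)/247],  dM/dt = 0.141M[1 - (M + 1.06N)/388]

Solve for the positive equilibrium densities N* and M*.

N* ≈ 199, M* ≈ 177

Setting both brackets to zero gives the nullclines N + 0.271M = 247 and 1.06N + M = 388.
Substituting M = 388 - 1.06N into the first: N(1 - 0.271·1.06) = 247 - 0.271·388.
So N* = 142/0.713 = 199, and then M* = 388 - 1.06·199 = 177.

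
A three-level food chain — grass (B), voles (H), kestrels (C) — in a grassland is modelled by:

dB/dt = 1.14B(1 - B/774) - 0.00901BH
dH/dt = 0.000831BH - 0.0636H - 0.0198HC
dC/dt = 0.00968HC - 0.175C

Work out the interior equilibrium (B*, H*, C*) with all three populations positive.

B* ≈ 663, H* ≈ 18.1, C* ≈ 24.6

From dC/dt = 0: 0.00968H* = 0.175, so H* = 18.1.
From dB/dt = 0: 1.14(1 - B*/774) = 0.00901·18.1, giving B* = 774·(1 - 0.143) = 663.
From dH/dt = 0: 0.000831·663 - 0.0636 = 0.0198C*, so C* = 0.488/0.0198 = 24.6.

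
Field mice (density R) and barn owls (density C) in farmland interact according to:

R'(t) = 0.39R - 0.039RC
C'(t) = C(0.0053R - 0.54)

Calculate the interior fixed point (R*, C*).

Set dC/dt = 0 with C > 0: 0.0053R - 0.54 = 0, so R* = 0.54/0.0053 = 102.
Set dR/dt = 0 with R > 0: 0.39 - 0.039C = 0, so C* = 0.39/0.039 = 10.

R* ≈ 102, C* ≈ 10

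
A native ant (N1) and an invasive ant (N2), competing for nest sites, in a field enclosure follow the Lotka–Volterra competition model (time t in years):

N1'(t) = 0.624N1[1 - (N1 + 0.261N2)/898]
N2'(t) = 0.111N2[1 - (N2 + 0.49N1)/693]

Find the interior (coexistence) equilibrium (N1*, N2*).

Setting both brackets to zero gives the nullclines N1 + 0.261N2 = 898 and 0.49N1 + N2 = 693.
Substituting N2 = 693 - 0.49N1 into the first: N1(1 - 0.261·0.49) = 898 - 0.261·693.
So N1* = 717/0.872 = 822, and then N2* = 693 - 0.49·822 = 290.

N1* ≈ 822, N2* ≈ 290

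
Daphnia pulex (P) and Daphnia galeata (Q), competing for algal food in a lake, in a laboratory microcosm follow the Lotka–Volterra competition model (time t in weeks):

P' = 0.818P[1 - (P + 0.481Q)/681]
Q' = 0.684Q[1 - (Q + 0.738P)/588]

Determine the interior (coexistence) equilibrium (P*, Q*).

Setting both brackets to zero gives the nullclines P + 0.481Q = 681 and 0.738P + Q = 588.
Substituting Q = 588 - 0.738P into the first: P(1 - 0.481·0.738) = 681 - 0.481·588.
So P* = 398/0.645 = 617, and then Q* = 588 - 0.738·617 = 132.

P* ≈ 617, Q* ≈ 132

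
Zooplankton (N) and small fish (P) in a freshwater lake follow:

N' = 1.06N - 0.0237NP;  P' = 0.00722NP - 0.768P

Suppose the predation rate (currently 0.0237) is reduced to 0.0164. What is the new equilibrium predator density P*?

P* ≈ 64.6

At the interior fixed point, setting dN/dt = 0 with N > 0 fixes P* = (prey growth rate)/(NP coefficient) — independent of the other coefficients.
With the change, P* = 1.06/0.0164 = 64.6; it rises from 44.7.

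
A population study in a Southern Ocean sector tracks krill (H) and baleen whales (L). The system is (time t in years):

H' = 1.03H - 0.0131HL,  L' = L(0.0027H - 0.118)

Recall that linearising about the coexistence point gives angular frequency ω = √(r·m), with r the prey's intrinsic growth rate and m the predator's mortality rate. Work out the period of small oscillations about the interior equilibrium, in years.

Here r = 1.03 and m = 0.118, so r·m = 0.122.
ω = √0.122 = 0.349 per year, hence T = 2π/ω ≈ 18 years.

T ≈ 18 years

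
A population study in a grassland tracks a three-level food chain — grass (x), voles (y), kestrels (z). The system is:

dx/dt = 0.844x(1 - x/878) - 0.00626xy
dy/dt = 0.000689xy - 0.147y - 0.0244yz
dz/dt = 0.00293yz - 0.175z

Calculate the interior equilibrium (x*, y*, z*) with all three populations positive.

x* ≈ 489, y* ≈ 59.7, z* ≈ 7.78

From dz/dt = 0: 0.00293y* = 0.175, so y* = 59.7.
From dx/dt = 0: 0.844(1 - x*/878) = 0.00626·59.7, giving x* = 878·(1 - 0.443) = 489.
From dy/dt = 0: 0.000689·489 - 0.147 = 0.0244z*, so z* = 0.19/0.0244 = 7.78.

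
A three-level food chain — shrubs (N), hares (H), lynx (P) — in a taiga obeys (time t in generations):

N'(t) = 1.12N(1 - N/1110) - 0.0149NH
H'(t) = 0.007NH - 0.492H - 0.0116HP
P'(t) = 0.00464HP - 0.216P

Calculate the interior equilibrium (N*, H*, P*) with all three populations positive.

N* ≈ 423, H* ≈ 46.6, P* ≈ 213

From dP/dt = 0: 0.00464H* = 0.216, so H* = 46.6.
From dN/dt = 0: 1.12(1 - N*/1110) = 0.0149·46.6, giving N* = 1110·(1 - 0.619) = 423.
From dH/dt = 0: 0.007·423 - 0.492 = 0.0116P*, so P* = 2.47/0.0116 = 213.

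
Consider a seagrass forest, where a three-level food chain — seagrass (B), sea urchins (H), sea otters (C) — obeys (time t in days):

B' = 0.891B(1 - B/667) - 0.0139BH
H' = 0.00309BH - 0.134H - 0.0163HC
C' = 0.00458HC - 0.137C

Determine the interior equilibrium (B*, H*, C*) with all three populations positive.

From dC/dt = 0: 0.00458H* = 0.137, so H* = 29.9.
From dB/dt = 0: 0.891(1 - B*/667) = 0.0139·29.9, giving B* = 667·(1 - 0.467) = 356.
From dH/dt = 0: 0.00309·356 - 0.134 = 0.0163C*, so C* = 0.965/0.0163 = 59.2.

B* ≈ 356, H* ≈ 29.9, C* ≈ 59.2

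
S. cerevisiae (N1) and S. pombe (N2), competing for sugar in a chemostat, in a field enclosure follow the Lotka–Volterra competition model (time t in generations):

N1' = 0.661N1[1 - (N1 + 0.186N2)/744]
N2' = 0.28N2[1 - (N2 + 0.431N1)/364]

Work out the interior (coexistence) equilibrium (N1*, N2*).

N1* ≈ 735, N2* ≈ 47.1

Setting both brackets to zero gives the nullclines N1 + 0.186N2 = 744 and 0.431N1 + N2 = 364.
Substituting N2 = 364 - 0.431N1 into the first: N1(1 - 0.186·0.431) = 744 - 0.186·364.
So N1* = 676/0.92 = 735, and then N2* = 364 - 0.431·735 = 47.1.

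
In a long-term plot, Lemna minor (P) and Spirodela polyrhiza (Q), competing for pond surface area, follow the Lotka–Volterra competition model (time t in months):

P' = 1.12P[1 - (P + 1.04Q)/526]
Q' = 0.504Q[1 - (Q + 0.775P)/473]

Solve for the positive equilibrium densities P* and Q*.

Setting both brackets to zero gives the nullclines P + 1.04Q = 526 and 0.775P + Q = 473.
Substituting Q = 473 - 0.775P into the first: P(1 - 1.04·0.775) = 526 - 1.04·473.
So P* = 34.1/0.194 = 176, and then Q* = 473 - 0.775·176 = 337.

P* ≈ 176, Q* ≈ 337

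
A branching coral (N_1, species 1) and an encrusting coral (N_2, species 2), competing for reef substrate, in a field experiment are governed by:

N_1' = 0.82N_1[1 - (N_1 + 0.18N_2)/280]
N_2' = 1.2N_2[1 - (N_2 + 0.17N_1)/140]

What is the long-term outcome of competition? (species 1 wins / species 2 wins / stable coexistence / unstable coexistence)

Compare the nullcline intercepts: K1/α12 = 280/0.18 = 1560 > K2 = 140; K2/α21 = 140/0.17 = 824 > K1 = 280.
Since both inequalities hold, each species can invade when rare, so the interior equilibrium is stable.

stable coexistence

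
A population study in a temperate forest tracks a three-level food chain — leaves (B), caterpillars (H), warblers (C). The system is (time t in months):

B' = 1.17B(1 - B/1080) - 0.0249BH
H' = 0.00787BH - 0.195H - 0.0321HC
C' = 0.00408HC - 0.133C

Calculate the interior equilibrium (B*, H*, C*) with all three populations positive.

B* ≈ 331, H* ≈ 32.6, C* ≈ 75

From dC/dt = 0: 0.00408H* = 0.133, so H* = 32.6.
From dB/dt = 0: 1.17(1 - B*/1080) = 0.0249·32.6, giving B* = 1080·(1 - 0.694) = 331.
From dH/dt = 0: 0.00787·331 - 0.195 = 0.0321C*, so C* = 2.41/0.0321 = 75.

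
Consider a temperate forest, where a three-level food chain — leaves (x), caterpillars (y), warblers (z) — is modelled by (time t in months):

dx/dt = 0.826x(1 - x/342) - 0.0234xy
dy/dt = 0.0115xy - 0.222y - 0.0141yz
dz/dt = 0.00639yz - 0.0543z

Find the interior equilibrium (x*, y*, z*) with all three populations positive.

From dz/dt = 0: 0.00639y* = 0.0543, so y* = 8.5.
From dx/dt = 0: 0.826(1 - x*/342) = 0.0234·8.5, giving x* = 342·(1 - 0.241) = 260.
From dy/dt = 0: 0.0115·260 - 0.222 = 0.0141z*, so z* = 2.76/0.0141 = 196.

x* ≈ 260, y* ≈ 8.5, z* ≈ 196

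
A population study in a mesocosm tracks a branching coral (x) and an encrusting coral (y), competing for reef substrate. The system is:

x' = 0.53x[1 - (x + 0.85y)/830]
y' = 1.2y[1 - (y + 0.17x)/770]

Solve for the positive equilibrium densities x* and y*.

x* ≈ 205, y* ≈ 735

Setting both brackets to zero gives the nullclines x + 0.85y = 830 and 0.17x + y = 770.
Substituting y = 770 - 0.17x into the first: x(1 - 0.85·0.17) = 830 - 0.85·770.
So x* = 176/0.855 = 205, and then y* = 770 - 0.17·205 = 735.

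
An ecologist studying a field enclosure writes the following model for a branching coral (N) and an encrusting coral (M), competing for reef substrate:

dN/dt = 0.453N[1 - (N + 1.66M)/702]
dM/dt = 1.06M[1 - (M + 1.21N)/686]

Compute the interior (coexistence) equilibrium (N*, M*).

N* ≈ 433, M* ≈ 162

Setting both brackets to zero gives the nullclines N + 1.66M = 702 and 1.21N + M = 686.
Substituting M = 686 - 1.21N into the first: N(1 - 1.66·1.21) = 702 - 1.66·686.
So N* = -437/-1.01 = 433, and then M* = 686 - 1.21·433 = 162.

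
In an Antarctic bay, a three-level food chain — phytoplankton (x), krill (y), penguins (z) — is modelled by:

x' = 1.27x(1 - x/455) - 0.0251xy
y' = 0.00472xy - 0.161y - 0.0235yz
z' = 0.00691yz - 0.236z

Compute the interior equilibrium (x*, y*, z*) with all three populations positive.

From dz/dt = 0: 0.00691y* = 0.236, so y* = 34.2.
From dx/dt = 0: 1.27(1 - x*/455) = 0.0251·34.2, giving x* = 455·(1 - 0.675) = 148.
From dy/dt = 0: 0.00472·148 - 0.161 = 0.0235z*, so z* = 0.537/0.0235 = 22.8.

x* ≈ 148, y* ≈ 34.2, z* ≈ 22.8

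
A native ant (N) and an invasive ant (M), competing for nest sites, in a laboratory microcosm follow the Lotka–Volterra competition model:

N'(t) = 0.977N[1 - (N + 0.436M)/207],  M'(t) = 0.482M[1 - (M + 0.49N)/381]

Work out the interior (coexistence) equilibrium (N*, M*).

N* ≈ 52, M* ≈ 356

Setting both brackets to zero gives the nullclines N + 0.436M = 207 and 0.49N + M = 381.
Substituting M = 381 - 0.49N into the first: N(1 - 0.436·0.49) = 207 - 0.436·381.
So N* = 40.9/0.786 = 52, and then M* = 381 - 0.49·52 = 356.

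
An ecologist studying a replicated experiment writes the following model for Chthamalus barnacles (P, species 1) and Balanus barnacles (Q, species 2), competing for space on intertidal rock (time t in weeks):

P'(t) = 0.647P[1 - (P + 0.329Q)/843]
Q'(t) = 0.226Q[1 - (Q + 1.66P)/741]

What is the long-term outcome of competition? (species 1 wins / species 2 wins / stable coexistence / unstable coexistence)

Compare the nullcline intercepts: K1/α12 = 843/0.329 = 2560 > K2 = 741; K2/α21 = 741/1.66 = 446 < K1 = 843.
Since the inequalities point opposite ways, species 1 can invade but species 2 cannot.

species 1 excludes species 2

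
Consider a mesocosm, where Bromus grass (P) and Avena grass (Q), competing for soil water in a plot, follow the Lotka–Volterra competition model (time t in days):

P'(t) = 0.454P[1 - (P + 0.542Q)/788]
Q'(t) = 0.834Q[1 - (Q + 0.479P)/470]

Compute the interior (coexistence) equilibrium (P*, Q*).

Setting both brackets to zero gives the nullclines P + 0.542Q = 788 and 0.479P + Q = 470.
Substituting Q = 470 - 0.479P into the first: P(1 - 0.542·0.479) = 788 - 0.542·470.
So P* = 533/0.74 = 720, and then Q* = 470 - 0.479·720 = 125.

P* ≈ 720, Q* ≈ 125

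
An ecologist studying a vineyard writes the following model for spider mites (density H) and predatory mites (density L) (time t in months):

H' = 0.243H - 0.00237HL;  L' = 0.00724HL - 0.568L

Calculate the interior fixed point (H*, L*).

Set dL/dt = 0 with L > 0: 0.00724H - 0.568 = 0, so H* = 0.568/0.00724 = 78.5.
Set dH/dt = 0 with H > 0: 0.243 - 0.00237L = 0, so L* = 0.243/0.00237 = 103.

H* ≈ 78.5, L* ≈ 103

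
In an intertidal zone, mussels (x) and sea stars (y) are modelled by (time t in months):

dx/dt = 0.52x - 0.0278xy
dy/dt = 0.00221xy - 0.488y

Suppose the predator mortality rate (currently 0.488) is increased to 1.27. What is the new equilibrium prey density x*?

At the interior fixed point, setting dy/dt = 0 with y > 0 fixes x* = (predator death rate)/(xy coefficient) — independent of the other coefficients.
With the change, x* = 1.27/0.00221 = 575; it rises from 221.

x* ≈ 575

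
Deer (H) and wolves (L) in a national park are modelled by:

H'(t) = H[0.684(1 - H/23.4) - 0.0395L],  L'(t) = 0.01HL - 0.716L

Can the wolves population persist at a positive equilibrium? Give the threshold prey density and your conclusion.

Threshold H = 71.6; K < 71.6, so no, the predator goes extinct.

The predator equation gives dL/dt > 0 only when H > 0.716/0.01 = 71.6.
Without the predator, H → K = 23.4. Since 23.4 < 71.6, the predator cannot invade.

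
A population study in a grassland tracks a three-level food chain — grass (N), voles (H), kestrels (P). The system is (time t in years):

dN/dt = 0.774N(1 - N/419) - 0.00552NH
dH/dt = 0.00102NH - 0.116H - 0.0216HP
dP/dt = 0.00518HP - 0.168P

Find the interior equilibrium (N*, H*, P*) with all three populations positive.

From dP/dt = 0: 0.00518H* = 0.168, so H* = 32.4.
From dN/dt = 0: 0.774(1 - N*/419) = 0.00552·32.4, giving N* = 419·(1 - 0.231) = 322.
From dH/dt = 0: 0.00102·322 - 0.116 = 0.0216P*, so P* = 0.213/0.0216 = 9.84.

N* ≈ 322, H* ≈ 32.4, P* ≈ 9.84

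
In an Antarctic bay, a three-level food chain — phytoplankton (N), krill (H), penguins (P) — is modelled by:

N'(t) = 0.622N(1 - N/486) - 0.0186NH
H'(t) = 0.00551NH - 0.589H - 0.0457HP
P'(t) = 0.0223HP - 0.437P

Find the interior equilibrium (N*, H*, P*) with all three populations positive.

N* ≈ 201, H* ≈ 19.6, P* ≈ 11.4

From dP/dt = 0: 0.0223H* = 0.437, so H* = 19.6.
From dN/dt = 0: 0.622(1 - N*/486) = 0.0186·19.6, giving N* = 486·(1 - 0.586) = 201.
From dH/dt = 0: 0.00551·201 - 0.589 = 0.0457P*, so P* = 0.52/0.0457 = 11.4.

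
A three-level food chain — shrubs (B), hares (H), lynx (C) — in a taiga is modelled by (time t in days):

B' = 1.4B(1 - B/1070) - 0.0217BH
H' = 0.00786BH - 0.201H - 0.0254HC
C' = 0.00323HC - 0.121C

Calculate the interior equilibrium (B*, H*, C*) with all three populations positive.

B* ≈ 449, H* ≈ 37.5, C* ≈ 131

From dC/dt = 0: 0.00323H* = 0.121, so H* = 37.5.
From dB/dt = 0: 1.4(1 - B*/1070) = 0.0217·37.5, giving B* = 1070·(1 - 0.581) = 449.
From dH/dt = 0: 0.00786·449 - 0.201 = 0.0254C*, so C* = 3.33/0.0254 = 131.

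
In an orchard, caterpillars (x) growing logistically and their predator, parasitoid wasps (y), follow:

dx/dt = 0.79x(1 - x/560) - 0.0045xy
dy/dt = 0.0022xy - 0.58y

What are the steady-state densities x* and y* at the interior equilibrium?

x* ≈ 264, y* ≈ 92.9

From dy/dt = 0 with y > 0: 0.0022x* = 0.58, so x* = 264.
Substitute into dx/dt = 0: 0.79(1 - 264/560) = 0.0045y*.
The bracket is 0.529, giving y* = 0.418/0.0045 = 92.9.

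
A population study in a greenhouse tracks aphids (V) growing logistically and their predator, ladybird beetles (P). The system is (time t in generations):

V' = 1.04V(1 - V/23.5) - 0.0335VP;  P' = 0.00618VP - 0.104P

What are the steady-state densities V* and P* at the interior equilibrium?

V* ≈ 16.8, P* ≈ 8.81

From dP/dt = 0 with P > 0: 0.00618V* = 0.104, so V* = 16.8.
Substitute into dV/dt = 0: 1.04(1 - 16.8/23.5) = 0.0335P*.
The bracket is 0.284, giving P* = 0.295/0.0335 = 8.81.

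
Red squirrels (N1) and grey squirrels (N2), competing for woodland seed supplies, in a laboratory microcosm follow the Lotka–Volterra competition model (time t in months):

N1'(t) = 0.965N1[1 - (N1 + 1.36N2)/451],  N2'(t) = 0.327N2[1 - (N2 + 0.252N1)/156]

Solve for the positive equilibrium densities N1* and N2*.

N1* ≈ 363, N2* ≈ 64.4

Setting both brackets to zero gives the nullclines N1 + 1.36N2 = 451 and 0.252N1 + N2 = 156.
Substituting N2 = 156 - 0.252N1 into the first: N1(1 - 1.36·0.252) = 451 - 1.36·156.
So N1* = 239/0.657 = 363, and then N2* = 156 - 0.252·363 = 64.4.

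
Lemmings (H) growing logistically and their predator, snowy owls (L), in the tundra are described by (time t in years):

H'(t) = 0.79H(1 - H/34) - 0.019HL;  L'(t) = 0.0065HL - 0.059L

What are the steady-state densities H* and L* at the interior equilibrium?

H* ≈ 9.08, L* ≈ 30.5

From dL/dt = 0 with L > 0: 0.0065H* = 0.059, so H* = 9.08.
Substitute into dH/dt = 0: 0.79(1 - 9.08/34) = 0.019L*.
The bracket is 0.733, giving L* = 0.579/0.019 = 30.5.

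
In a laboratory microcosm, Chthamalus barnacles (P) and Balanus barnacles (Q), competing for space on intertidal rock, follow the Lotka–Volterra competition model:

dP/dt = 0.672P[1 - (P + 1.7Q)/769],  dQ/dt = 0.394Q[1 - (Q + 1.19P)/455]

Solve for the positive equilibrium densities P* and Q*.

Setting both brackets to zero gives the nullclines P + 1.7Q = 769 and 1.19P + Q = 455.
Substituting Q = 455 - 1.19P into the first: P(1 - 1.7·1.19) = 769 - 1.7·455.
So P* = -4.5/-1.02 = 4.4, and then Q* = 455 - 1.19·4.4 = 450.

P* ≈ 4.4, Q* ≈ 450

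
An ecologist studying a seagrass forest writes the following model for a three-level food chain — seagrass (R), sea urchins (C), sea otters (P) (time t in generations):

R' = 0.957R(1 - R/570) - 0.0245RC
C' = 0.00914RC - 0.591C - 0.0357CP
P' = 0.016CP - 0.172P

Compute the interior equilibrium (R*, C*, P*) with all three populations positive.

From dP/dt = 0: 0.016C* = 0.172, so C* = 10.7.
From dR/dt = 0: 0.957(1 - R*/570) = 0.0245·10.7, giving R* = 570·(1 - 0.275) = 413.
From dC/dt = 0: 0.00914·413 - 0.591 = 0.0357P*, so P* = 3.19/0.0357 = 89.2.

R* ≈ 413, C* ≈ 10.7, P* ≈ 89.2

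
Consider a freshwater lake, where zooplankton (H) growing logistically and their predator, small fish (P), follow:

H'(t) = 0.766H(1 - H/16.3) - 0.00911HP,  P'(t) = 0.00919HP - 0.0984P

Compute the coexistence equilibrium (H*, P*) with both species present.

From dP/dt = 0 with P > 0: 0.00919H* = 0.0984, so H* = 10.7.
Substitute into dH/dt = 0: 0.766(1 - 10.7/16.3) = 0.00911P*.
The bracket is 0.343, giving P* = 0.263/0.00911 = 28.8.

H* ≈ 10.7, P* ≈ 28.8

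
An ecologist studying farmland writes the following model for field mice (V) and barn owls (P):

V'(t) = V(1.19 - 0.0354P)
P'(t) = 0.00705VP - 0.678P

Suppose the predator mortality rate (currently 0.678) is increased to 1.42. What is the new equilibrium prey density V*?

V* ≈ 201

At the interior fixed point, setting dP/dt = 0 with P > 0 fixes V* = (predator death rate)/(VP coefficient) — independent of the other coefficients.
With the change, V* = 1.42/0.00705 = 201; it rises from 96.2.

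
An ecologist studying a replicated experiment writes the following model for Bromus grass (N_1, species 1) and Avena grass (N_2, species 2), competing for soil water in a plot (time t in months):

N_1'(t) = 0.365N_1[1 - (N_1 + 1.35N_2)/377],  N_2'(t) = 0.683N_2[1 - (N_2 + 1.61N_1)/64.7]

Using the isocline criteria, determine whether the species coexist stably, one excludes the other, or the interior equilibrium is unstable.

species 1 excludes species 2

Compare the nullcline intercepts: K1/α12 = 377/1.35 = 279 > K2 = 64.7; K2/α21 = 64.7/1.61 = 40.2 < K1 = 377.
Since the inequalities point opposite ways, species 1 can invade but species 2 cannot.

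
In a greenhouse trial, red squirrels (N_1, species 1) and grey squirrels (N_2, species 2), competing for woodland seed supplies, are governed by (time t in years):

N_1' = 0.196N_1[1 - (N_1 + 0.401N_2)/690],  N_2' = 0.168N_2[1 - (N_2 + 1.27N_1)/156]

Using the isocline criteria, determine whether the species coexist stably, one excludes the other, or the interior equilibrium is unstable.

Compare the nullcline intercepts: K1/α12 = 690/0.401 = 1720 > K2 = 156; K2/α21 = 156/1.27 = 123 < K1 = 690.
Since the inequalities point opposite ways, species 1 can invade but species 2 cannot.

species 1 excludes species 2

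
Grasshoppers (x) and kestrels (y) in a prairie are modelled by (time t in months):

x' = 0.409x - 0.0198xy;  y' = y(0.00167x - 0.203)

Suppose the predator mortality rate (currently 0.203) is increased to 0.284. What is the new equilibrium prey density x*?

x* ≈ 170

At the interior fixed point, setting dy/dt = 0 with y > 0 fixes x* = (predator death rate)/(xy coefficient) — independent of the other coefficients.
With the change, x* = 0.284/0.00167 = 170; it rises from 122.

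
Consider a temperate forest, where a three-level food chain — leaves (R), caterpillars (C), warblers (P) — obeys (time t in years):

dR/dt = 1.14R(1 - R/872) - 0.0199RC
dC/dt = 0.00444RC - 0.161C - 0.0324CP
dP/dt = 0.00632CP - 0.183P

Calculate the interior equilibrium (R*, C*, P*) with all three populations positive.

R* ≈ 431, C* ≈ 29, P* ≈ 54.1

From dP/dt = 0: 0.00632C* = 0.183, so C* = 29.
From dR/dt = 0: 1.14(1 - R*/872) = 0.0199·29, giving R* = 872·(1 - 0.505) = 431.
From dC/dt = 0: 0.00444·431 - 0.161 = 0.0324P*, so P* = 1.75/0.0324 = 54.1.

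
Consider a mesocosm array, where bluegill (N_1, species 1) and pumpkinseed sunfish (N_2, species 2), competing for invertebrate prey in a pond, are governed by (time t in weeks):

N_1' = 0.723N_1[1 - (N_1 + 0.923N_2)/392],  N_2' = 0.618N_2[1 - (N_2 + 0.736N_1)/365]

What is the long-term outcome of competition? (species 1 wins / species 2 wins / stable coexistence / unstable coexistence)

stable coexistence

Compare the nullcline intercepts: K1/α12 = 392/0.923 = 425 > K2 = 365; K2/α21 = 365/0.736 = 496 > K1 = 392.
Since both inequalities hold, each species can invade when rare, so the interior equilibrium is stable.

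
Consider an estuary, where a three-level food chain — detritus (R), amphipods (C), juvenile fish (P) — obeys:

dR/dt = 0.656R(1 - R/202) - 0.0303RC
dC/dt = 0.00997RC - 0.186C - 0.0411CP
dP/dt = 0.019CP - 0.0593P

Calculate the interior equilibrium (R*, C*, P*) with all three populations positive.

From dP/dt = 0: 0.019C* = 0.0593, so C* = 3.12.
From dR/dt = 0: 0.656(1 - R*/202) = 0.0303·3.12, giving R* = 202·(1 - 0.144) = 173.
From dC/dt = 0: 0.00997·173 - 0.186 = 0.0411P*, so P* = 1.54/0.0411 = 37.4.

R* ≈ 173, C* ≈ 3.12, P* ≈ 37.4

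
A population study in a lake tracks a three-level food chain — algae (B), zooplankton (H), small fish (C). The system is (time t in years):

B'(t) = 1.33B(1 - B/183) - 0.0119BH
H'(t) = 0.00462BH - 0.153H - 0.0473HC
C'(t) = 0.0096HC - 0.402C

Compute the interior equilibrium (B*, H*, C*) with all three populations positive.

B* ≈ 114, H* ≈ 41.9, C* ≈ 7.94

From dC/dt = 0: 0.0096H* = 0.402, so H* = 41.9.
From dB/dt = 0: 1.33(1 - B*/183) = 0.0119·41.9, giving B* = 183·(1 - 0.375) = 114.
From dH/dt = 0: 0.00462·114 - 0.153 = 0.0473C*, so C* = 0.376/0.0473 = 7.94.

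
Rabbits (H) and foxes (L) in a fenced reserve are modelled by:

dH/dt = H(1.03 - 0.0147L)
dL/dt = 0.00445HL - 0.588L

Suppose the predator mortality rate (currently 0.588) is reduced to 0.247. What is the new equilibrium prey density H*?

H* ≈ 55.5

At the interior fixed point, setting dL/dt = 0 with L > 0 fixes H* = (predator death rate)/(HL coefficient) — independent of the other coefficients.
With the change, H* = 0.247/0.00445 = 55.5; it falls from 132.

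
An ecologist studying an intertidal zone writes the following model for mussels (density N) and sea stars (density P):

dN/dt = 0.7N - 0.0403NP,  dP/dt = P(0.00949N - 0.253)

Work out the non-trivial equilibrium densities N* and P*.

Set dP/dt = 0 with P > 0: 0.00949N - 0.253 = 0, so N* = 0.253/0.00949 = 26.7.
Set dN/dt = 0 with N > 0: 0.7 - 0.0403P = 0, so P* = 0.7/0.0403 = 17.4.

N* ≈ 26.7, P* ≈ 17.4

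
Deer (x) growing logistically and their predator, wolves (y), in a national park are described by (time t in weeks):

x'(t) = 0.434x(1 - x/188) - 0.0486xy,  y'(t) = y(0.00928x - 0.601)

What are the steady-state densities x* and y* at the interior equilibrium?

x* ≈ 64.8, y* ≈ 5.85

From dy/dt = 0 with y > 0: 0.00928x* = 0.601, so x* = 64.8.
Substitute into dx/dt = 0: 0.434(1 - 64.8/188) = 0.0486y*.
The bracket is 0.656, giving y* = 0.284/0.0486 = 5.85.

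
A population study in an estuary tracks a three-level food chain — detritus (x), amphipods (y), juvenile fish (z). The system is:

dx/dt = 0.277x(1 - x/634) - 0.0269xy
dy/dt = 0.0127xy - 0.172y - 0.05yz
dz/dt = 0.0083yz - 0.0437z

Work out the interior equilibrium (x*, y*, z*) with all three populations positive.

From dz/dt = 0: 0.0083y* = 0.0437, so y* = 5.27.
From dx/dt = 0: 0.277(1 - x*/634) = 0.0269·5.27, giving x* = 634·(1 - 0.511) = 310.
From dy/dt = 0: 0.0127·310 - 0.172 = 0.05z*, so z* = 3.76/0.05 = 75.3.

x* ≈ 310, y* ≈ 5.27, z* ≈ 75.3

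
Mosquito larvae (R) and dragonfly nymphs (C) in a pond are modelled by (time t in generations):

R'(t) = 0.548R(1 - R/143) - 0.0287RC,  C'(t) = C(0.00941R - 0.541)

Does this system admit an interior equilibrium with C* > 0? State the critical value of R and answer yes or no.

The predator equation gives dC/dt > 0 only when R > 0.541/0.00941 = 57.5.
Without the predator, R → K = 143. Since 143 > 57.5, the predator can invade and persist.

Threshold R = 57.5; K > 57.5, so yes, the predator persists.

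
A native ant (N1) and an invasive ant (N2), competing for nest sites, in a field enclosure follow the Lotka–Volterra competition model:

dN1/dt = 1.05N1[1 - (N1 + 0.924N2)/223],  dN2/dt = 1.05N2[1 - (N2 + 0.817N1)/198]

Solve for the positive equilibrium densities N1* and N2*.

N1* ≈ 163, N2* ≈ 64.5

Setting both brackets to zero gives the nullclines N1 + 0.924N2 = 223 and 0.817N1 + N2 = 198.
Substituting N2 = 198 - 0.817N1 into the first: N1(1 - 0.924·0.817) = 223 - 0.924·198.
So N1* = 40/0.245 = 163, and then N2* = 198 - 0.817·163 = 64.5.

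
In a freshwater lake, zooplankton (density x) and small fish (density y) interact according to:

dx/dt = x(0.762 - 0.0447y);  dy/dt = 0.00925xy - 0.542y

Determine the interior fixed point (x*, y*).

Set dy/dt = 0 with y > 0: 0.00925x - 0.542 = 0, so x* = 0.542/0.00925 = 58.6.
Set dx/dt = 0 with x > 0: 0.762 - 0.0447y = 0, so y* = 0.762/0.0447 = 17.

x* ≈ 58.6, y* ≈ 17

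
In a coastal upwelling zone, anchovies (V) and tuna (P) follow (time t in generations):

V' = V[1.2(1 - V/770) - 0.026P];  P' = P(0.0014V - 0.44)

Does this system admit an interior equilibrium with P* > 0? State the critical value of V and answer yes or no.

Threshold V = 314; K > 314, so yes, the predator persists.

The predator equation gives dP/dt > 0 only when V > 0.44/0.0014 = 314.
Without the predator, V → K = 770. Since 770 > 314, the predator can invade and persist.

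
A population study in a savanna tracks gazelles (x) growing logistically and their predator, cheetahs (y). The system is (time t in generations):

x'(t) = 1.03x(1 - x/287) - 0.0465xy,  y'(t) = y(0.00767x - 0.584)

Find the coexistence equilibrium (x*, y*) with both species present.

From dy/dt = 0 with y > 0: 0.00767x* = 0.584, so x* = 76.1.
Substitute into dx/dt = 0: 1.03(1 - 76.1/287) = 0.0465y*.
The bracket is 0.735, giving y* = 0.757/0.0465 = 16.3.

x* ≈ 76.1, y* ≈ 16.3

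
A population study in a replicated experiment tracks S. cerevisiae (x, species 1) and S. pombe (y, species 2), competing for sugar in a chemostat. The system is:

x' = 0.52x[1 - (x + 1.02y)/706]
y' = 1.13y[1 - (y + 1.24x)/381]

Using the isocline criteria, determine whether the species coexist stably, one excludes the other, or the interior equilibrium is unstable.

Compare the nullcline intercepts: K1/α12 = 706/1.02 = 692 > K2 = 381; K2/α21 = 381/1.24 = 307 < K1 = 706.
Since the inequalities point opposite ways, species 1 can invade but species 2 cannot.

species 1 excludes species 2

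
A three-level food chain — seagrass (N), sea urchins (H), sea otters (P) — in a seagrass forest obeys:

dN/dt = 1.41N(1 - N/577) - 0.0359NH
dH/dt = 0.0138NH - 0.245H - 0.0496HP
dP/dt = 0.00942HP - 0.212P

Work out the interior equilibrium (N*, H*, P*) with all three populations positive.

N* ≈ 246, H* ≈ 22.5, P* ≈ 63.6

From dP/dt = 0: 0.00942H* = 0.212, so H* = 22.5.
From dN/dt = 0: 1.41(1 - N*/577) = 0.0359·22.5, giving N* = 577·(1 - 0.573) = 246.
From dH/dt = 0: 0.0138·246 - 0.245 = 0.0496P*, so P* = 3.15/0.0496 = 63.6.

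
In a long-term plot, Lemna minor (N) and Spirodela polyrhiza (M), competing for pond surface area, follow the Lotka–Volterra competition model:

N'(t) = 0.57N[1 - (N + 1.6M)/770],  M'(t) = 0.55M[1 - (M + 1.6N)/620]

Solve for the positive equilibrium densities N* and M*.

N* ≈ 142, M* ≈ 392

Setting both brackets to zero gives the nullclines N + 1.6M = 770 and 1.6N + M = 620.
Substituting M = 620 - 1.6N into the first: N(1 - 1.6·1.6) = 770 - 1.6·620.
So N* = -222/-1.56 = 142, and then M* = 620 - 1.6·142 = 392.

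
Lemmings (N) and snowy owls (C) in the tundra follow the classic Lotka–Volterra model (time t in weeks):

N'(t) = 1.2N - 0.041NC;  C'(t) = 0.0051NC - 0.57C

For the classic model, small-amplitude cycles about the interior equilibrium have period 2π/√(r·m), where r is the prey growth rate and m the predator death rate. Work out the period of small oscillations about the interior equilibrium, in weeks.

T ≈ 7.6 weeks

Here r = 1.2 and m = 0.57, so r·m = 0.684.
ω = √0.684 = 0.827 per week, hence T = 2π/ω ≈ 7.6 weeks.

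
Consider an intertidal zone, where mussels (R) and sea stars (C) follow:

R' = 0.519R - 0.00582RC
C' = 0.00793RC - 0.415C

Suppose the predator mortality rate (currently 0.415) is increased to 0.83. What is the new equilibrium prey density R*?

At the interior fixed point, setting dC/dt = 0 with C > 0 fixes R* = (predator death rate)/(RC coefficient) — independent of the other coefficients.
With the change, R* = 0.83/0.00793 = 105; it rises from 52.3.

R* ≈ 105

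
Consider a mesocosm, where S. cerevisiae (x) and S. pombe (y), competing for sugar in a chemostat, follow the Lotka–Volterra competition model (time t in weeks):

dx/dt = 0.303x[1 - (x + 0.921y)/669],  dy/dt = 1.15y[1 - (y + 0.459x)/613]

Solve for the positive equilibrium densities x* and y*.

Setting both brackets to zero gives the nullclines x + 0.921y = 669 and 0.459x + y = 613.
Substituting y = 613 - 0.459x into the first: x(1 - 0.921·0.459) = 669 - 0.921·613.
So x* = 104/0.577 = 181, and then y* = 613 - 0.459·181 = 530.

x* ≈ 181, y* ≈ 530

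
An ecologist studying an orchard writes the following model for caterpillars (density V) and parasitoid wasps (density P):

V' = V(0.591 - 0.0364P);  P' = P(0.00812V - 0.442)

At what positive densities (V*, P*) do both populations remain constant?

V* ≈ 54.4, P* ≈ 16.2

Set dP/dt = 0 with P > 0: 0.00812V - 0.442 = 0, so V* = 0.442/0.00812 = 54.4.
Set dV/dt = 0 with V > 0: 0.591 - 0.0364P = 0, so P* = 0.591/0.0364 = 16.2.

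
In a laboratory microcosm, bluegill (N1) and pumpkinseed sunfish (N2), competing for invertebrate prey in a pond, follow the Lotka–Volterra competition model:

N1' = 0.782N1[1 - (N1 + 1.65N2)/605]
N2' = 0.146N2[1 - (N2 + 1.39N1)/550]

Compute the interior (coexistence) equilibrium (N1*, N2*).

Setting both brackets to zero gives the nullclines N1 + 1.65N2 = 605 and 1.39N1 + N2 = 550.
Substituting N2 = 550 - 1.39N1 into the first: N1(1 - 1.65·1.39) = 605 - 1.65·550.
So N1* = -302/-1.29 = 234, and then N2* = 550 - 1.39·234 = 225.

N1* ≈ 234, N2* ≈ 225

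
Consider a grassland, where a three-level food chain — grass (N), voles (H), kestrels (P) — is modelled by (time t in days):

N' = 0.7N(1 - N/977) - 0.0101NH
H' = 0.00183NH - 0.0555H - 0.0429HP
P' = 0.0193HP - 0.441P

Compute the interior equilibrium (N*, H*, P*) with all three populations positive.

From dP/dt = 0: 0.0193H* = 0.441, so H* = 22.8.
From dN/dt = 0: 0.7(1 - N*/977) = 0.0101·22.8, giving N* = 977·(1 - 0.33) = 655.
From dH/dt = 0: 0.00183·655 - 0.0555 = 0.0429P*, so P* = 1.14/0.0429 = 26.6.

N* ≈ 655, H* ≈ 22.8, P* ≈ 26.6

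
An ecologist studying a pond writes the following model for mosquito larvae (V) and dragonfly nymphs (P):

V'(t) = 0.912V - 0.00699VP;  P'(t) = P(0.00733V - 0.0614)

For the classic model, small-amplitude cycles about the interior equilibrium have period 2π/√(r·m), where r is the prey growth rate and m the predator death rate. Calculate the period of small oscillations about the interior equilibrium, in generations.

Here r = 0.912 and m = 0.0614, so r·m = 0.056.
ω = √0.056 = 0.237 per generation, hence T = 2π/ω ≈ 26.6 generations.

T ≈ 26.6 generations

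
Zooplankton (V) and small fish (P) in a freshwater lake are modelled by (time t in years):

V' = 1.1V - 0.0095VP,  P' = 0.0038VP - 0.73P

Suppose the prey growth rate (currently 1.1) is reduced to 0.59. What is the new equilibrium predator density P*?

P* ≈ 62.1

At the interior fixed point, setting dV/dt = 0 with V > 0 fixes P* = (prey growth rate)/(VP coefficient) — independent of the other coefficients.
With the change, P* = 0.59/0.0095 = 62.1; it falls from 116.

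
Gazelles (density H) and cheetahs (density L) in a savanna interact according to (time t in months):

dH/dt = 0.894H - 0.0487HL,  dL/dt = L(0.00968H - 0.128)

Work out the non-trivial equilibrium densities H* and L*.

H* ≈ 13.2, L* ≈ 18.4

Set dL/dt = 0 with L > 0: 0.00968H - 0.128 = 0, so H* = 0.128/0.00968 = 13.2.
Set dH/dt = 0 with H > 0: 0.894 - 0.0487L = 0, so L* = 0.894/0.0487 = 18.4.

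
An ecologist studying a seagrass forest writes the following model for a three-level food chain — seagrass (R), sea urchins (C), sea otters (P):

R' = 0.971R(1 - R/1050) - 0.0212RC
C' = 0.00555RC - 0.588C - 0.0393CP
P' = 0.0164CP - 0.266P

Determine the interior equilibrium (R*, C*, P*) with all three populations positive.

R* ≈ 678, C* ≈ 16.2, P* ≈ 80.8

From dP/dt = 0: 0.0164C* = 0.266, so C* = 16.2.
From dR/dt = 0: 0.971(1 - R*/1050) = 0.0212·16.2, giving R* = 1050·(1 - 0.354) = 678.
From dC/dt = 0: 0.00555·678 - 0.588 = 0.0393P*, so P* = 3.18/0.0393 = 80.8.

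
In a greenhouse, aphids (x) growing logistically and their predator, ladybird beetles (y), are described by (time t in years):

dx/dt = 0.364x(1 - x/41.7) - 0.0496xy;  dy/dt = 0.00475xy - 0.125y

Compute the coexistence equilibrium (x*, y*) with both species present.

x* ≈ 26.3, y* ≈ 2.71

From dy/dt = 0 with y > 0: 0.00475x* = 0.125, so x* = 26.3.
Substitute into dx/dt = 0: 0.364(1 - 26.3/41.7) = 0.0496y*.
The bracket is 0.369, giving y* = 0.134/0.0496 = 2.71.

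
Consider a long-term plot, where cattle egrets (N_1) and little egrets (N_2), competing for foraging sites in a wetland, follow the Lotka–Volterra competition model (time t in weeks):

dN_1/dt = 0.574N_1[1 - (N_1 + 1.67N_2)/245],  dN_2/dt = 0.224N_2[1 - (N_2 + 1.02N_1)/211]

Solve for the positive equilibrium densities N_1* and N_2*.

N_1* ≈ 153, N_2* ≈ 55.3

Setting both brackets to zero gives the nullclines N_1 + 1.67N_2 = 245 and 1.02N_1 + N_2 = 211.
Substituting N_2 = 211 - 1.02N_1 into the first: N_1(1 - 1.67·1.02) = 245 - 1.67·211.
So N_1* = -107/-0.703 = 153, and then N_2* = 211 - 1.02·153 = 55.3.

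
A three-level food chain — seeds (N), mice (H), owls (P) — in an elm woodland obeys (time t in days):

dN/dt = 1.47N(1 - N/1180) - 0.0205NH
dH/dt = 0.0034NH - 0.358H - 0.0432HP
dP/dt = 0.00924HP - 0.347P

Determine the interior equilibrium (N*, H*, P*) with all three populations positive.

N* ≈ 562, H* ≈ 37.6, P* ≈ 35.9

From dP/dt = 0: 0.00924H* = 0.347, so H* = 37.6.
From dN/dt = 0: 1.47(1 - N*/1180) = 0.0205·37.6, giving N* = 1180·(1 - 0.524) = 562.
From dH/dt = 0: 0.0034·562 - 0.358 = 0.0432P*, so P* = 1.55/0.0432 = 35.9.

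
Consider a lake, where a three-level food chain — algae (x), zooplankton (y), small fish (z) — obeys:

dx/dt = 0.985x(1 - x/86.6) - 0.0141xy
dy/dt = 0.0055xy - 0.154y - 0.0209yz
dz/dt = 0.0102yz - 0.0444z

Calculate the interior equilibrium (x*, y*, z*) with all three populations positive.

From dz/dt = 0: 0.0102y* = 0.0444, so y* = 4.35.
From dx/dt = 0: 0.985(1 - x*/86.6) = 0.0141·4.35, giving x* = 86.6·(1 - 0.0623) = 81.2.
From dy/dt = 0: 0.0055·81.2 - 0.154 = 0.0209z*, so z* = 0.293/0.0209 = 14.

x* ≈ 81.2, y* ≈ 4.35, z* ≈ 14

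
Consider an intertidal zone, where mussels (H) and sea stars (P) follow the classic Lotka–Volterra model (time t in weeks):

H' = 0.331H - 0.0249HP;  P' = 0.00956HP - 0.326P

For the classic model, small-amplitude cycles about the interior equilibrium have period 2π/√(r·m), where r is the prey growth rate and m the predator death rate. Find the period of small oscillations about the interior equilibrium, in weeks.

T ≈ 19.1 weeks

Here r = 0.331 and m = 0.326, so r·m = 0.108.
ω = √0.108 = 0.328 per week, hence T = 2π/ω ≈ 19.1 weeks.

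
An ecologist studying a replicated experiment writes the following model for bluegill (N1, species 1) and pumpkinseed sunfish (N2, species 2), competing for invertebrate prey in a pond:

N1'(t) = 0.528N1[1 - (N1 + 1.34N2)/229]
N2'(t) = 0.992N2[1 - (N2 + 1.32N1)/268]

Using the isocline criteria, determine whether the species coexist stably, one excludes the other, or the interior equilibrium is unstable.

unstable coexistence (outcome depends on initial conditions)

Compare the nullcline intercepts: K1/α12 = 229/1.34 = 171 < K2 = 268; K2/α21 = 268/1.32 = 203 < K1 = 229.
Since both are reversed, neither can invade when rare; the interior point is a saddle.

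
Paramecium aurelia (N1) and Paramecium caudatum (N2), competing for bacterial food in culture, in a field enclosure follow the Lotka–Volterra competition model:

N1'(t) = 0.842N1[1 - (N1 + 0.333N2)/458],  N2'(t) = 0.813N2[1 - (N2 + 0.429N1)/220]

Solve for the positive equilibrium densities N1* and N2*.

Setting both brackets to zero gives the nullclines N1 + 0.333N2 = 458 and 0.429N1 + N2 = 220.
Substituting N2 = 220 - 0.429N1 into the first: N1(1 - 0.333·0.429) = 458 - 0.333·220.
So N1* = 385/0.857 = 449, and then N2* = 220 - 0.429·449 = 27.4.

N1* ≈ 449, N2* ≈ 27.4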